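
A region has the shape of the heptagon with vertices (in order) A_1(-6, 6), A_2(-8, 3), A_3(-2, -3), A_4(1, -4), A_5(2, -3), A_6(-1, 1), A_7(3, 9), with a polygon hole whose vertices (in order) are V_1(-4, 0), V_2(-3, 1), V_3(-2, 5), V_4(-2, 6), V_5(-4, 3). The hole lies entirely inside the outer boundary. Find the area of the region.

62

Outer boundary:
Apply the shoelace formula: 2A = Σ (x_i·y_{i+1} − x_{i+1}·y_i), indices taken mod 7.
Σ = (30) + (30) + (11) + (5) + (-1) + (-12) + (72) = 135
Area = |Σ|/2 = 67.5.
Hole:
Σ = (-4) + (-13) + (-2) + (18) + (12) = 11
Area = |Σ|/2 = 5.5.
Net area = 67.5 − 5.5 = 62.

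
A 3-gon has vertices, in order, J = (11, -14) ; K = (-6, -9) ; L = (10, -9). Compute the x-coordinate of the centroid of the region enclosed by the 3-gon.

5

Apply the shoelace (surveyor's) formula. First the cross-terms c_i = x_i·y_{i+1} − x_{i+1}·y_i:
  -183, 144, -41  ⇒  2A = -80, A = -40.
Then Σ (x_i + x_{i+1})·c_i = -1200, so x̄ = -1200 / (6·(-40)) = 5.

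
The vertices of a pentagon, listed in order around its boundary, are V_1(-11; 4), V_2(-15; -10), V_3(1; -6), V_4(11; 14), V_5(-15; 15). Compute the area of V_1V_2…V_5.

Apply the surveyor's formula: 2A = Σ (x_i·y_{i+1} − x_{i+1}·y_i), indices taken mod 5.
Cross-terms: 170, 100, 80, 375, 105  ⇒  Σ = 830
Area = |Σ|/2 = 415.

415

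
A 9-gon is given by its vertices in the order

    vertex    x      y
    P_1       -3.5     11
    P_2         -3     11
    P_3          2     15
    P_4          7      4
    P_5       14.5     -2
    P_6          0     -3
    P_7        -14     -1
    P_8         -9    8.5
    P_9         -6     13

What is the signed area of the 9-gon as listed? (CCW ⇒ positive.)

-270.75

Cross-terms: -5.5, -67, -97, -72, -43.5, -42, -128, -66, -20.5  ⇒  Σ = -541.5
Signed area = Σ/2 = -270.75 (negative ⇒ clockwise traversal).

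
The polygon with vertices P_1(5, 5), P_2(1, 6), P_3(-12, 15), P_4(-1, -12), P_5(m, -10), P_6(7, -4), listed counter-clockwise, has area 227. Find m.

Write out the shoelace sum; only the two edges meeting at P_5 involve m:
2·Area = [((-1)·(-10) − m·(-12)) + (m·(-4) − 7·(-10))] + 326
       = 8·m + 406 = 454
⇒ m = 6.

6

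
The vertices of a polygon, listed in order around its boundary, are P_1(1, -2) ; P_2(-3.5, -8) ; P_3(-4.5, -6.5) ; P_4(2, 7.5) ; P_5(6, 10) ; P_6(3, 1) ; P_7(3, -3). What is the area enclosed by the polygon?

56.5

Apply the shoelace (surveyor's) formula: 2A = Σ (x_i·y_{i+1} − x_{i+1}·y_i), indices taken mod 7.
Cross-terms: -15, -13.25, -20.75, -25, -24, -12, -3  ⇒  Σ = -113
Area = |Σ|/2 = 56.5.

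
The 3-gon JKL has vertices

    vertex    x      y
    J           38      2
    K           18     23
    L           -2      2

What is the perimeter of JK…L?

|JK| = √((-20)² + (21)²) = √841 = 29
|KL| = √((-20)² + (-21)²) = √841 = 29
|LJ| = √((40)² + (0)²) = √1600 = 40
Perimeter = 29 + 29 + 40 = 98.

98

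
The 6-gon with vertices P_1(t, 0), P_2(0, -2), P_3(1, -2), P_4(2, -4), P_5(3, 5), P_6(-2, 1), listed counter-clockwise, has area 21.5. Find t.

The doubled signed area Σ (x_i y_{i+1} − x_{i+1} y_i) is linear in t.
With t=0 it equals 37; the coefficient of t is -3 (from the two edges through P_1).
So -3·t + 37 = 2·21.5 = 43 ⇒ t = -2.

-2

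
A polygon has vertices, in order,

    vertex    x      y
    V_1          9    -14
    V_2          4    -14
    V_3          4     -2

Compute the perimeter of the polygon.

30

|V_1V_2| = √((-5)² + (0)²) = √25 = 5
|V_2V_3| = √((0)² + (12)²) = √144 = 12
|V_3V_1| = √((5)² + (-12)²) = √169 = 13
Perimeter = 5 + 12 + 13 = 30.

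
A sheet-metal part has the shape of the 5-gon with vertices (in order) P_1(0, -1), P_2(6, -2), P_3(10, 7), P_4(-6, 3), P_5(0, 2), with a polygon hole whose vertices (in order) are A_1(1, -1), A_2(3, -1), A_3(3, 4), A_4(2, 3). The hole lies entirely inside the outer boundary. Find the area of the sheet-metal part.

Outer boundary:
Σ = (6) + (62) + (72) + (-12) + (0) = 128
Area = |Σ|/2 = 64.
Hole:
Apply the surveyor's formula: 2A = Σ (x_i·y_{i+1} − x_{i+1}·y_i), indices taken mod 4.
Σ = (2) + (15) + (1) + (-5) = 13
Area = |Σ|/2 = 6.5.
Net area = 64 − 6.5 = 57.5.

57.5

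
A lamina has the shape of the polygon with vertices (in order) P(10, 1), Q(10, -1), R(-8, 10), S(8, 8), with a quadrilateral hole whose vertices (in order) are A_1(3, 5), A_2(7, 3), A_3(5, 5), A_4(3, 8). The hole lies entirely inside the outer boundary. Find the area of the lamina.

67

Outer boundary:
Apply Gauss's area formula: 2A = Σ (x_i·y_{i+1} − x_{i+1}·y_i), indices taken mod 4.
Σ = (-20) + (92) + (-144) + (-72) = -144
Area = |Σ|/2 = 72.
Hole:
Apply the surveyor's formula: 2A = Σ (x_i·y_{i+1} − x_{i+1}·y_i), indices taken mod 4.
Σ = (-26) + (20) + (25) + (-9) = 10
Area = |Σ|/2 = 5.
Net area = 72 − 5 = 67.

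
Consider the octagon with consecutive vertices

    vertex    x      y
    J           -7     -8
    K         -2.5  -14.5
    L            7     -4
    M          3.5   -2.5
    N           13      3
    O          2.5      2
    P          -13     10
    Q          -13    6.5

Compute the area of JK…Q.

Σ = (81.5) + (111.5) + (-3.5) + (43) + (18.5) + (51) + (45.5) + (149.5) = 497
Area = |Σ|/2 = 248.5.

248.5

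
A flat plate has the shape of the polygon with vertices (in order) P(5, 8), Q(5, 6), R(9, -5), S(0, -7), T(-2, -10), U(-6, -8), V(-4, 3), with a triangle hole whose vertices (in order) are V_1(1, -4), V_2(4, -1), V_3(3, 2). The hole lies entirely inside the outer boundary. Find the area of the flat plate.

Outer boundary:
Apply Gauss's area formula: 2A = Σ (x_i·y_{i+1} − x_{i+1}·y_i), indices taken mod 7.
Σ = (-10) + (-79) + (-63) + (-14) + (-44) + (-50) + (-47) = -307
Area = |Σ|/2 = 153.5.
Hole:
Σ = (15) + (11) + (-14) = 12
Area = |Σ|/2 = 6.
Net area = 153.5 − 6 = 147.5.

147.5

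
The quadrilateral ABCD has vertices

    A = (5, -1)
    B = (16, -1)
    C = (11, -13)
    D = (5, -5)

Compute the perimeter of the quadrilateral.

|AB| = √((11)² + (0)²) = √121 = 11
|BC| = √((-5)² + (-12)²) = √169 = 13
|CD| = √((-6)² + (8)²) = √100 = 10
|DA| = √((0)² + (4)²) = √16 = 4
Perimeter = 11 + 13 + 10 + 4 = 38.

38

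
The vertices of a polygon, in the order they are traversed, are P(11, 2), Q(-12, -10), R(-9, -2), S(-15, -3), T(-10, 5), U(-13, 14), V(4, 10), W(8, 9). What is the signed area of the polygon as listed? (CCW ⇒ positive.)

-324

P→Q: (11)(-10) − (-12)(2) = -86
Q→R: (-12)(-2) − (-9)(-10) = -66
R→S: (-9)(-3) − (-15)(-2) = -3
S→T: (-15)(5) − (-10)(-3) = -105
T→U: (-10)(14) − (-13)(5) = -75
U→V: (-13)(10) − (4)(14) = -186
V→W: (4)(9) − (8)(10) = -44
W→P: (8)(2) − (11)(9) = -83
Σ = -648
Signed area = Σ/2 = -324 (negative ⇒ clockwise traversal).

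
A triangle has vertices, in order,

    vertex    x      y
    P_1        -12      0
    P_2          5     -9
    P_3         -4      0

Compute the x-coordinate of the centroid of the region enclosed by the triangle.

Apply the surveyor's formula. First the cross-terms c_i = x_i·y_{i+1} − x_{i+1}·y_i:
  108, -36, 0  ⇒  2A = 72, A = 36.
Then Σ (x_i + x_{i+1})·c_i = -792, so x̄ = -792 / (6·36) = -11/3.

-11/3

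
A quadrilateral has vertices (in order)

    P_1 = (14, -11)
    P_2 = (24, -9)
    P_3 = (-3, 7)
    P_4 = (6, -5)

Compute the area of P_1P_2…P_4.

128

Apply the shoelace formula: 2A = Σ (x_i·y_{i+1} − x_{i+1}·y_i), indices taken mod 4.
P_1→P_2: (14)(-9) − (24)(-11) = 138
P_2→P_3: (24)(7) − (-3)(-9) = 141
P_3→P_4: (-3)(-5) − (6)(7) = -27
P_4→P_1: (6)(-11) − (14)(-5) = 4
Σ = 256
Area = |Σ|/2 = 128.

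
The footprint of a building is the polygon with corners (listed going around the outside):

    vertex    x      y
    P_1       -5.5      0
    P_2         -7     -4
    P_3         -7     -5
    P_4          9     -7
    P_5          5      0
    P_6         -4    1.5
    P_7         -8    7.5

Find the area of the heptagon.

94.375

Apply the surveyor's formula: 2A = Σ (x_i·y_{i+1} − x_{i+1}·y_i), indices taken mod 7.
P_1→P_2: (-5.5)(-4) − (-7)(0) = 22
P_2→P_3: (-7)(-5) − (-7)(-4) = 7
P_3→P_4: (-7)(-7) − (9)(-5) = 94
P_4→P_5: (9)(0) − (5)(-7) = 35
P_5→P_6: (5)(1.5) − (-4)(0) = 7.5
P_6→P_7: (-4)(7.5) − (-8)(1.5) = -18
P_7→P_1: (-8)(0) − (-5.5)(7.5) = 41.25
Σ = 188.75
Area = |Σ|/2 = 94.375.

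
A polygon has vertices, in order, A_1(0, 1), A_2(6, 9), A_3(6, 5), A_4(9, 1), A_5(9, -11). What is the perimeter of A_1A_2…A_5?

46

|A_1A_2| = √((6)² + (8)²) = √100 = 10
|A_2A_3| = √((0)² + (-4)²) = √16 = 4
|A_3A_4| = √((3)² + (-4)²) = √25 = 5
|A_4A_5| = √((0)² + (-12)²) = √144 = 12
|A_5A_1| = √((-9)² + (12)²) = √225 = 15
Perimeter = 10 + 4 + 5 + 12 + 15 = 46.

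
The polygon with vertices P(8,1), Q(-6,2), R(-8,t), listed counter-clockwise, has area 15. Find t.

0

Write out the shoelace sum; only the two edges meeting at R involve t:
2·Area = [((-6)·t − (-8)·2) + ((-8)·1 − 8·t)] + 22
       = -14·t + 30 = 30
⇒ t = 0.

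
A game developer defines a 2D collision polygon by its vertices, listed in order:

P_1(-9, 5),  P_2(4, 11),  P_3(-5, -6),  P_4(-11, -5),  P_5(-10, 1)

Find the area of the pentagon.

115.5

Apply Gauss's area formula: 2A = Σ (x_i·y_{i+1} − x_{i+1}·y_i), indices taken mod 5.
P_1→P_2: (-9)(11) − (4)(5) = -119
P_2→P_3: (4)(-6) − (-5)(11) = 31
P_3→P_4: (-5)(-5) − (-11)(-6) = -41
P_4→P_5: (-11)(1) − (-10)(-5) = -61
P_5→P_1: (-10)(5) − (-9)(1) = -41
Σ = -231
Area = |Σ|/2 = 115.5.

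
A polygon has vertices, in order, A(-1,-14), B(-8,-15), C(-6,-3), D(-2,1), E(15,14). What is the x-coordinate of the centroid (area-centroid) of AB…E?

Apply the surveyor's formula. First the cross-terms c_i = x_i·y_{i+1} − x_{i+1}·y_i:
  -97, -66, -12, -43, -196  ⇒  2A = -414, A = -207.
Then Σ (x_i + x_{i+1})·c_i = -1410, so x̄ = -1410 / (6·(-207)) = 235/207.

235/207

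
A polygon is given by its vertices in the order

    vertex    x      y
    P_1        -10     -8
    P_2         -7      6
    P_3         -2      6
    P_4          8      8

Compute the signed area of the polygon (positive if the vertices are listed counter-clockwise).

P_1→P_2: (-10)(6) − (-7)(-8) = -116
P_2→P_3: (-7)(6) − (-2)(6) = -30
P_3→P_4: (-2)(8) − (8)(6) = -64
P_4→P_1: (8)(-8) − (-10)(8) = 16
Σ = -194
Signed area = Σ/2 = -97 (negative ⇒ clockwise traversal).

-97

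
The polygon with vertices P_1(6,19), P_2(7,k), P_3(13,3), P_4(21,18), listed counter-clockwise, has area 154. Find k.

The doubled signed area Σ (x_i y_{i+1} − x_{i+1} y_i) is linear in k.
With k=0 it equals 350; the coefficient of k is -7 (from the two edges through P_2).
So -7·k + 350 = 2·154 = 308 ⇒ k = 6.

6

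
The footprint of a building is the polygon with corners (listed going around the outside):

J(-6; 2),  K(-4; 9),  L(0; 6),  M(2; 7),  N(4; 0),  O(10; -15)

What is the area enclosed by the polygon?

Apply the shoelace formula: 2A = Σ (x_i·y_{i+1} − x_{i+1}·y_i), indices taken mod 6.
Cross-terms: -46, -24, -12, -28, -60, -70  ⇒  Σ = -240
Area = |Σ|/2 = 120.

120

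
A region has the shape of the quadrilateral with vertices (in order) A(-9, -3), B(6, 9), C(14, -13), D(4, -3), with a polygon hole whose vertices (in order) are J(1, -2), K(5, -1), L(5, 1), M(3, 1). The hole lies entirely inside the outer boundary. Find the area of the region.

Outer boundary:
Apply the shoelace formula: 2A = Σ (x_i·y_{i+1} − x_{i+1}·y_i), indices taken mod 4.
Σ = (-63) + (-204) + (10) + (-39) = -296
Area = |Σ|/2 = 148.
Hole:
Σ = (9) + (10) + (2) + (-7) = 14
Area = |Σ|/2 = 7.
Net area = 148 − 7 = 141.

141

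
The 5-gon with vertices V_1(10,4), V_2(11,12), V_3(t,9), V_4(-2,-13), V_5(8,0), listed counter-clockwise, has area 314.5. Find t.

-12

The doubled signed area Σ (x_i y_{i+1} − x_{i+1} y_i) is linear in t.
With t=0 it equals 329; the coefficient of t is -25 (from the two edges through V_3).
So -25·t + 329 = 2·314.5 = 629 ⇒ t = -12.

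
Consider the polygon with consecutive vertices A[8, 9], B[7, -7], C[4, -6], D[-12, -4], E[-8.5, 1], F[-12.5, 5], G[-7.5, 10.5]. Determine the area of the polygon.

271.125

Apply the shoelace (surveyor's) formula: 2A = Σ (x_i·y_{i+1} − x_{i+1}·y_i), indices taken mod 7.
Σ = (-119) + (-14) + (-88) + (-46) + (-30) + (-93.75) + (-151.5) = -542.25
Area = |Σ|/2 = 271.125.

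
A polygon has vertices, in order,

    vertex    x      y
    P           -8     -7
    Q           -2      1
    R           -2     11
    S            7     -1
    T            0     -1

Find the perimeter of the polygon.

|PQ| = √((6)² + (8)²) = √100 = 10
|QR| = √((0)² + (10)²) = √100 = 10
|RS| = √((9)² + (-12)²) = √225 = 15
|ST| = √((-7)² + (0)²) = √49 = 7
|TP| = √((-8)² + (-6)²) = √100 = 10
Perimeter = 10 + 10 + 15 + 7 + 10 = 52.

52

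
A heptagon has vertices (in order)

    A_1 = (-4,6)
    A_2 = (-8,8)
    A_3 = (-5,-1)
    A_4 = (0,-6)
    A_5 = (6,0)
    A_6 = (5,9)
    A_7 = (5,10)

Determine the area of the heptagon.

Apply the shoelace formula: 2A = Σ (x_i·y_{i+1} − x_{i+1}·y_i), indices taken mod 7.
A_1→A_2: (-4)(8) − (-8)(6) = 16
A_2→A_3: (-8)(-1) − (-5)(8) = 48
A_3→A_4: (-5)(-6) − (0)(-1) = 30
A_4→A_5: (0)(0) − (6)(-6) = 36
A_5→A_6: (6)(9) − (5)(0) = 54
A_6→A_7: (5)(10) − (5)(9) = 5
A_7→A_1: (5)(6) − (-4)(10) = 70
Σ = 259
Area = |Σ|/2 = 129.5.

129.5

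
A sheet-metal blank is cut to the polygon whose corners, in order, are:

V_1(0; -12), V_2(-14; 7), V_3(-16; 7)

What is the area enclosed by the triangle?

19

Σ = (-168) + (14) + (192) = 38
Area = |Σ|/2 = 19.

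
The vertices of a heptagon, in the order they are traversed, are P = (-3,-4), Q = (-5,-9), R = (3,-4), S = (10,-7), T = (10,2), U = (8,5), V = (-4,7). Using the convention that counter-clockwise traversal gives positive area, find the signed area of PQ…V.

Apply Gauss's area formula: 2A = Σ (x_i·y_{i+1} − x_{i+1}·y_i), indices taken mod 7.
Cross-terms: 7, 47, 19, 90, 34, 76, 37  ⇒  Σ = 310
Signed area = Σ/2 = 155 (positive ⇒ counter-clockwise traversal).

155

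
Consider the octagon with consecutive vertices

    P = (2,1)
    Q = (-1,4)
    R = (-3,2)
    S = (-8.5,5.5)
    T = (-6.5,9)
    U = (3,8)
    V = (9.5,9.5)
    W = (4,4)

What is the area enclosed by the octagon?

Cross-terms: 9, 10, 0.5, -40.75, -79, -47.5, 0, -4  ⇒  Σ = -151.75
Area = |Σ|/2 = 75.875.

75.875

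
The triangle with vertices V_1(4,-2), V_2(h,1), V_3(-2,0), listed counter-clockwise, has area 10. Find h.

5

The doubled signed area Σ (x_i y_{i+1} − x_{i+1} y_i) is linear in h.
With h=0 it equals 10; the coefficient of h is 2 (from the two edges through V_2).
So 2·h + 10 = 2·10 = 20 ⇒ h = 5.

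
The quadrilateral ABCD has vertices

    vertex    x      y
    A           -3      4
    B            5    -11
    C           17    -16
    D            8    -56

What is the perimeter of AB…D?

|AB| = √((8)² + (-15)²) = √289 = 17
|BC| = √((12)² + (-5)²) = √169 = 13
|CD| = √((-9)² + (-40)²) = √1681 = 41
|DA| = √((-11)² + (60)²) = √3721 = 61
Perimeter = 17 + 13 + 41 + 61 = 132.

132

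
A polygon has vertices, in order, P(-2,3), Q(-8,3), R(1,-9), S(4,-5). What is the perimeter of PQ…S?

|PQ| = √((-6)² + (0)²) = √36 = 6
|QR| = √((9)² + (-12)²) = √225 = 15
|RS| = √((3)² + (4)²) = √25 = 5
|SP| = √((-6)² + (8)²) = √100 = 10
Perimeter = 6 + 15 + 5 + 10 = 36.

36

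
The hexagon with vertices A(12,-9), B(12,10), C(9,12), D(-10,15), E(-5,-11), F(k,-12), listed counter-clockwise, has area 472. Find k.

9

The doubled signed area Σ (x_i y_{i+1} − x_{i+1} y_i) is linear in k.
With k=0 it equals 926; the coefficient of k is 2 (from the two edges through F).
So 2·k + 926 = 2·472 = 944 ⇒ k = 9.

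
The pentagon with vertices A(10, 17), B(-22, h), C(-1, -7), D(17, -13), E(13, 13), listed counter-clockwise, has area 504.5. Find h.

Write out the shoelace sum; only the two edges meeting at B involve h:
2·Area = [(10·h − (-22)·17) + ((-22)·(-7) − (-1)·h)] + 613
       = 11·h + 1141 = 1009
⇒ h = -12.

-12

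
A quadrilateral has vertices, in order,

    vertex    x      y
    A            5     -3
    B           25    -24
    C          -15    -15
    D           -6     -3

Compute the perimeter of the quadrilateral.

96

|AB| = √((20)² + (-21)²) = √841 = 29
|BC| = √((-40)² + (9)²) = √1681 = 41
|CD| = √((9)² + (12)²) = √225 = 15
|DA| = √((11)² + (0)²) = √121 = 11
Perimeter = 29 + 41 + 15 + 11 = 96.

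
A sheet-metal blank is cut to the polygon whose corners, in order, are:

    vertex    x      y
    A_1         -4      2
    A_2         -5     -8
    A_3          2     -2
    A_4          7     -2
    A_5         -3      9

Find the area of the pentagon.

Apply the surveyor's formula: 2A = Σ (x_i·y_{i+1} − x_{i+1}·y_i), indices taken mod 5.
Σ = (42) + (26) + (10) + (57) + (30) = 165
Area = |Σ|/2 = 82.5.

82.5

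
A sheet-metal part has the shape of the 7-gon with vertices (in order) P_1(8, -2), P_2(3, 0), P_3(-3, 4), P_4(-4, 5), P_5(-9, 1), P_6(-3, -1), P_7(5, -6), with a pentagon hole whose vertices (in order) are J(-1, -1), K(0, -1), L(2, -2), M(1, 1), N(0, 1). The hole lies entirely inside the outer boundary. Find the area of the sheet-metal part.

Outer boundary:
Σ = (6) + (12) + (1) + (41) + (12) + (23) + (38) = 133
Area = |Σ|/2 = 66.5.
Hole:
Apply the shoelace formula: 2A = Σ (x_i·y_{i+1} − x_{i+1}·y_i), indices taken mod 5.
Σ = (1) + (2) + (4) + (1) + (1) = 9
Area = |Σ|/2 = 4.5.
Net area = 66.5 − 4.5 = 62.

62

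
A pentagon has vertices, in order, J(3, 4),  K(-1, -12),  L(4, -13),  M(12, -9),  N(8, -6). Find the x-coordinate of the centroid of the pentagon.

863/199

Apply the surveyor's formula. First the cross-terms c_i = x_i·y_{i+1} − x_{i+1}·y_i:
  -32, 61, 120, 0, 50  ⇒  2A = 199, A = 99.5.
Then Σ (x_i + x_{i+1})·c_i = 2589, so x̄ = 2589 / (6·99.5) = 863/199.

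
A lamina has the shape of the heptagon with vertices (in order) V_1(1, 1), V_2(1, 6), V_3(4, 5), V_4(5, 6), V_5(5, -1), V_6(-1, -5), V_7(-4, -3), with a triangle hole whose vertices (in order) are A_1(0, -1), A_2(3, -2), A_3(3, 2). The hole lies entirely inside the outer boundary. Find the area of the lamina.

41

Outer boundary:
Apply the shoelace formula: 2A = Σ (x_i·y_{i+1} − x_{i+1}·y_i), indices taken mod 7.
Σ = (5) + (-19) + (-1) + (-35) + (-26) + (-17) + (-1) = -94
Area = |Σ|/2 = 47.
Hole:
Apply the shoelace (surveyor's) formula: 2A = Σ (x_i·y_{i+1} − x_{i+1}·y_i), indices taken mod 3.
Cross-terms: 3, 12, -3  ⇒  Σ = 12
Area = |Σ|/2 = 6.
Net area = 47 − 6 = 41.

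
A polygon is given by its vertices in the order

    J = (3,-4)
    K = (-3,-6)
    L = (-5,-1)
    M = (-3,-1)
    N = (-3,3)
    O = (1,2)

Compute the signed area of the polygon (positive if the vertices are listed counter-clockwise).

J→K: (3)(-6) − (-3)(-4) = -30
K→L: (-3)(-1) − (-5)(-6) = -27
L→M: (-5)(-1) − (-3)(-1) = 2
M→N: (-3)(3) − (-3)(-1) = -12
N→O: (-3)(2) − (1)(3) = -9
O→J: (1)(-4) − (3)(2) = -10
Σ = -86
Signed area = Σ/2 = -43 (negative ⇒ clockwise traversal).

-43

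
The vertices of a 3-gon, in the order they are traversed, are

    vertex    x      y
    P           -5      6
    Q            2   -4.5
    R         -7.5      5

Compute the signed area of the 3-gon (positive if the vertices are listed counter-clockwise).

-16.625

Apply the shoelace formula: 2A = Σ (x_i·y_{i+1} − x_{i+1}·y_i), indices taken mod 3.
Cross-terms: 10.5, -23.75, -20  ⇒  Σ = -33.25
Signed area = Σ/2 = -16.625 (negative ⇒ clockwise traversal).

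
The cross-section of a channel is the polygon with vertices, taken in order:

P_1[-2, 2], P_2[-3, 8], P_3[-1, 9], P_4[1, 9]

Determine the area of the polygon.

Σ = (-10) + (-19) + (-18) + (20) = -27
Area = |Σ|/2 = 13.5.

13.5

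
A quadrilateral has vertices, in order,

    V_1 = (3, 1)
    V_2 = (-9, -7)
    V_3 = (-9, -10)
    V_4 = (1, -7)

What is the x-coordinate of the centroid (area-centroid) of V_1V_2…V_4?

Apply the shoelace formula. First the cross-terms c_i = x_i·y_{i+1} − x_{i+1}·y_i:
  -12, 27, 73, 22  ⇒  2A = 110, A = 55.
Then Σ (x_i + x_{i+1})·c_i = -910, so x̄ = -910 / (6·55) = -91/33.

-91/33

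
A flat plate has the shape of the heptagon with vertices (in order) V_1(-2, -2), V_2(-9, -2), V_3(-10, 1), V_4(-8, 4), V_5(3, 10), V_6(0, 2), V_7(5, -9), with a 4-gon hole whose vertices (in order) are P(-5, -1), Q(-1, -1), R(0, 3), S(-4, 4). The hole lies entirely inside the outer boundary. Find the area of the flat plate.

Outer boundary:
Apply the surveyor's formula: 2A = Σ (x_i·y_{i+1} − x_{i+1}·y_i), indices taken mod 7.
Σ = (-14) + (-29) + (-32) + (-92) + (6) + (-10) + (-28) = -199
Area = |Σ|/2 = 99.5.
Hole:
Σ = (4) + (-3) + (12) + (24) = 37
Area = |Σ|/2 = 18.5.
Net area = 99.5 − 18.5 = 81.

81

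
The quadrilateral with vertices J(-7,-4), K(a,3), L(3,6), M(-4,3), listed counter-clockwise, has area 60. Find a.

8

Write out the shoelace sum; only the two edges meeting at K involve a:
2·Area = [((-7)·3 − a·(-4)) + (a·6 − 3·3)] + 70
       = 10·a + 40 = 120
⇒ a = 8.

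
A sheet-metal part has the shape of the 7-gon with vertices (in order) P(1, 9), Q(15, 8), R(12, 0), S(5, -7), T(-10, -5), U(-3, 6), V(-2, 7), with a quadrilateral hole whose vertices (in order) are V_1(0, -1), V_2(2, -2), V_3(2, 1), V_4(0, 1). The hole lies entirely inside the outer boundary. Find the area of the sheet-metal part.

250.5

Outer boundary:
Apply Gauss's area formula: 2A = Σ (x_i·y_{i+1} − x_{i+1}·y_i), indices taken mod 7.
Σ = (-127) + (-96) + (-84) + (-95) + (-75) + (-9) + (-25) = -511
Area = |Σ|/2 = 255.5.
Hole:
Cross-terms: 2, 6, 2, 0  ⇒  Σ = 10
Area = |Σ|/2 = 5.
Net area = 255.5 − 5 = 250.5.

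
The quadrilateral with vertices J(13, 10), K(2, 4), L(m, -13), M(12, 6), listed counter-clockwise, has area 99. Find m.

The doubled signed area Σ (x_i y_{i+1} − x_{i+1} y_i) is linear in m.
With m=0 it equals 204; the coefficient of m is 2 (from the two edges through L).
So 2·m + 204 = 2·99 = 198 ⇒ m = -3.

-3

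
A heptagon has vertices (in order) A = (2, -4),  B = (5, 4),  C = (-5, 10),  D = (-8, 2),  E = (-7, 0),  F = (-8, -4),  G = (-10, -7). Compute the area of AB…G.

140

Σ = (28) + (70) + (70) + (14) + (28) + (16) + (54) = 280
Area = |Σ|/2 = 140.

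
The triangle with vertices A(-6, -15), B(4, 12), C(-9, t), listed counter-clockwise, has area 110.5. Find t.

Write out the shoelace sum; only the two edges meeting at C involve t:
2·Area = [(4·t − (-9)·12) + ((-9)·(-15) − (-6)·t)] + -12
       = 10·t + 231 = 221
⇒ t = -1.

-1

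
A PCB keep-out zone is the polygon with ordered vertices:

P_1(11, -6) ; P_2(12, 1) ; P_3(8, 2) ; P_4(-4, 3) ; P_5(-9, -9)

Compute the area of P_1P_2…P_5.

Apply Gauss's area formula: 2A = Σ (x_i·y_{i+1} − x_{i+1}·y_i), indices taken mod 5.
Cross-terms: 83, 16, 32, 63, 153  ⇒  Σ = 347
Area = |Σ|/2 = 173.5.

173.5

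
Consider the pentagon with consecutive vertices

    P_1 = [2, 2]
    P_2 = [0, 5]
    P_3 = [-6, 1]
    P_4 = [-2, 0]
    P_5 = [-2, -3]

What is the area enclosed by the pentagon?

Apply the surveyor's formula: 2A = Σ (x_i·y_{i+1} − x_{i+1}·y_i), indices taken mod 5.
Σ = (10) + (30) + (2) + (6) + (2) = 50
Area = |Σ|/2 = 25.

25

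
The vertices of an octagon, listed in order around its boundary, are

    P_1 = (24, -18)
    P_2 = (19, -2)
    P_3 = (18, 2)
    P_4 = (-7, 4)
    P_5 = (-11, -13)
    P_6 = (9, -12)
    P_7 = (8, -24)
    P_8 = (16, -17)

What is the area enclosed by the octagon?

Σ = (294) + (74) + (86) + (135) + (249) + (-120) + (248) + (120) = 1086
Area = |Σ|/2 = 543.

543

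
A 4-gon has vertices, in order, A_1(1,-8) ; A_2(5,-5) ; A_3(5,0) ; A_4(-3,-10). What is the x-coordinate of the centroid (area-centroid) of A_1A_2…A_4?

73/33

Apply the surveyor's formula. First the cross-terms c_i = x_i·y_{i+1} − x_{i+1}·y_i:
  35, 25, -50, 34  ⇒  2A = 44, A = 22.
Then Σ (x_i + x_{i+1})·c_i = 292, so x̄ = 292 / (6·22) = 73/33.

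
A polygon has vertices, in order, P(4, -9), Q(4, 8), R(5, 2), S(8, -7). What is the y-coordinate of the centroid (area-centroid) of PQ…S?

Apply the surveyor's formula. First the cross-terms c_i = x_i·y_{i+1} − x_{i+1}·y_i:
  68, -32, -51, -44  ⇒  2A = -59, A = -29.5.
Then Σ (y_i + y_{i+1})·c_i = 571, so ȳ = 571 / (6·(-29.5)) = -571/177.

-571/177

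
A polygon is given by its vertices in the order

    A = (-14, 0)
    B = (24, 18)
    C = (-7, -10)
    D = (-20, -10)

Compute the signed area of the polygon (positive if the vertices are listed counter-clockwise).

Cross-terms: -252, -114, -130, -140  ⇒  Σ = -636
Signed area = Σ/2 = -318 (negative ⇒ clockwise traversal).

-318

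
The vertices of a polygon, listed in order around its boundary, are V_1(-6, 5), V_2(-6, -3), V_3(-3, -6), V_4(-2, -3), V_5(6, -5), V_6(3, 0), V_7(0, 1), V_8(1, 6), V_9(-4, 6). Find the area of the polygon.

81.5

V_1→V_2: (-6)(-3) − (-6)(5) = 48
V_2→V_3: (-6)(-6) − (-3)(-3) = 27
V_3→V_4: (-3)(-3) − (-2)(-6) = -3
V_4→V_5: (-2)(-5) − (6)(-3) = 28
V_5→V_6: (6)(0) − (3)(-5) = 15
V_6→V_7: (3)(1) − (0)(0) = 3
V_7→V_8: (0)(6) − (1)(1) = -1
V_8→V_9: (1)(6) − (-4)(6) = 30
V_9→V_1: (-4)(5) − (-6)(6) = 16
Σ = 163
Area = |Σ|/2 = 81.5.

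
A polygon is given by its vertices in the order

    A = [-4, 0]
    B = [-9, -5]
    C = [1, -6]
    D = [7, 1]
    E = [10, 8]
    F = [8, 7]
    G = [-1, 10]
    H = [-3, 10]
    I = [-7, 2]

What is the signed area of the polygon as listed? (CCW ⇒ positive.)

176.5

Σ = (20) + (59) + (43) + (46) + (6) + (87) + (20) + (64) + (8) = 353
Signed area = Σ/2 = 176.5 (positive ⇒ counter-clockwise traversal).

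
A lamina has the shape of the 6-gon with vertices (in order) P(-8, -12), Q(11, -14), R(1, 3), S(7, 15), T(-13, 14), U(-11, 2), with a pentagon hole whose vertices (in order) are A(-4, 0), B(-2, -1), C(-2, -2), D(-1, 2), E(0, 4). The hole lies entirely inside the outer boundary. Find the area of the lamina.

Outer boundary:
Apply Gauss's area formula: 2A = Σ (x_i·y_{i+1} − x_{i+1}·y_i), indices taken mod 6.
P→Q: (-8)(-14) − (11)(-12) = 244
Q→R: (11)(3) − (1)(-14) = 47
R→S: (1)(15) − (7)(3) = -6
S→T: (7)(14) − (-13)(15) = 293
T→U: (-13)(2) − (-11)(14) = 128
U→P: (-11)(-12) − (-8)(2) = 148
Σ = 854
Area = |Σ|/2 = 427.
Hole:
Σ = (4) + (2) + (-6) + (-4) + (16) = 12
Area = |Σ|/2 = 6.
Net area = 427 − 6 = 421.

421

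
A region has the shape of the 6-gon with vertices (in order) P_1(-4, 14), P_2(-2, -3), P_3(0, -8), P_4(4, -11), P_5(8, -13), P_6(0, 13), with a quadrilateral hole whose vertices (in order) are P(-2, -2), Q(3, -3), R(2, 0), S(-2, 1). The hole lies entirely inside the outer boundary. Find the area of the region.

Outer boundary:
Apply Gauss's area formula: 2A = Σ (x_i·y_{i+1} − x_{i+1}·y_i), indices taken mod 6.
Σ = (40) + (16) + (32) + (36) + (104) + (52) = 280
Area = |Σ|/2 = 140.
Hole:
Σ = (12) + (6) + (2) + (6) = 26
Area = |Σ|/2 = 13.
Net area = 140 − 13 = 127.

127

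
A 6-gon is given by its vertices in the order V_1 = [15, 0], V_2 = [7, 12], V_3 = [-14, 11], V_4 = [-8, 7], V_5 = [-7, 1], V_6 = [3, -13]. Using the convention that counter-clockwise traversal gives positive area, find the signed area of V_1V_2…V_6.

369.5

Apply the shoelace formula: 2A = Σ (x_i·y_{i+1} − x_{i+1}·y_i), indices taken mod 6.
Σ = (180) + (245) + (-10) + (41) + (88) + (195) = 739
Signed area = Σ/2 = 369.5 (positive ⇒ counter-clockwise traversal).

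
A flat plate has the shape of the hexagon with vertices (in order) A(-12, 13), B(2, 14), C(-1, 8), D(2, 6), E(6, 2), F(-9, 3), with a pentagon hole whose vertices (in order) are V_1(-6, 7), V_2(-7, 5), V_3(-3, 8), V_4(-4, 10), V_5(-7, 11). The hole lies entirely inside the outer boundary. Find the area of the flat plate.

120

Outer boundary:
A→B: (-12)(14) − (2)(13) = -194
B→C: (2)(8) − (-1)(14) = 30
C→D: (-1)(6) − (2)(8) = -22
D→E: (2)(2) − (6)(6) = -32
E→F: (6)(3) − (-9)(2) = 36
F→A: (-9)(13) − (-12)(3) = -81
Σ = -263
Area = |Σ|/2 = 131.5.
Hole:
Σ = (19) + (-41) + (2) + (26) + (17) = 23
Area = |Σ|/2 = 11.5.
Net area = 131.5 − 11.5 = 120.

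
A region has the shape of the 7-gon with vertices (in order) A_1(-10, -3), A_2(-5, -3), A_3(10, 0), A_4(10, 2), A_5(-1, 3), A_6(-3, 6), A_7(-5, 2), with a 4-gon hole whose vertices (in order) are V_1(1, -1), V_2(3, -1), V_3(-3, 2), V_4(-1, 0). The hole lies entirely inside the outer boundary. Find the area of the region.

Outer boundary:
Apply Gauss's area formula: 2A = Σ (x_i·y_{i+1} − x_{i+1}·y_i), indices taken mod 7.
Cross-terms: 15, 30, 20, 32, 3, 24, 35  ⇒  Σ = 159
Area = |Σ|/2 = 79.5.
Hole:
Apply the shoelace (surveyor's) formula: 2A = Σ (x_i·y_{i+1} − x_{i+1}·y_i), indices taken mod 4.
V_1→V_2: (1)(-1) − (3)(-1) = 2
V_2→V_3: (3)(2) − (-3)(-1) = 3
V_3→V_4: (-3)(0) − (-1)(2) = 2
V_4→V_1: (-1)(-1) − (1)(0) = 1
Σ = 8
Area = |Σ|/2 = 4.
Net area = 79.5 − 4 = 75.5.

75.5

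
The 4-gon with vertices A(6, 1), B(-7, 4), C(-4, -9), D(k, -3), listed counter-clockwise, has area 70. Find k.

0

Write out the shoelace sum; only the two edges meeting at D involve k:
2·Area = [((-4)·(-3) − k·(-9)) + (k·1 − 6·(-3))] + 110
       = 10·k + 140 = 140
⇒ k = 0.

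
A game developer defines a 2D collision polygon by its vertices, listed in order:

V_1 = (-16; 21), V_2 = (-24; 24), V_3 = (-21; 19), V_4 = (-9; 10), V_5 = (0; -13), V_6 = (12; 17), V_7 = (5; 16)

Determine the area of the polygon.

435

Apply the surveyor's formula: 2A = Σ (x_i·y_{i+1} − x_{i+1}·y_i), indices taken mod 7.
Σ = (120) + (48) + (-39) + (117) + (156) + (107) + (361) = 870
Area = |Σ|/2 = 435.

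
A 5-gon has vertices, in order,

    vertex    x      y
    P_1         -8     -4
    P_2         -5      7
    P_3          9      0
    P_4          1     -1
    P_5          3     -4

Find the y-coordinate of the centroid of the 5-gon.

101/193

Apply the shoelace (surveyor's) formula. First the cross-terms c_i = x_i·y_{i+1} − x_{i+1}·y_i:
  -76, -63, -9, -1, -44  ⇒  2A = -193, A = -96.5.
Then Σ (y_i + y_{i+1})·c_i = -303, so ȳ = -303 / (6·(-96.5)) = 101/193.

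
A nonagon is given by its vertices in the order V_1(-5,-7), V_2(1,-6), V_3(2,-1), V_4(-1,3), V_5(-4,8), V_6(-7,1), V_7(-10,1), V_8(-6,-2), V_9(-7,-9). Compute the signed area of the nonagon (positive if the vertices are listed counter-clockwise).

Apply Gauss's area formula: 2A = Σ (x_i·y_{i+1} − x_{i+1}·y_i), indices taken mod 9.
V_1→V_2: (-5)(-6) − (1)(-7) = 37
V_2→V_3: (1)(-1) − (2)(-6) = 11
V_3→V_4: (2)(3) − (-1)(-1) = 5
V_4→V_5: (-1)(8) − (-4)(3) = 4
V_5→V_6: (-4)(1) − (-7)(8) = 52
V_6→V_7: (-7)(1) − (-10)(1) = 3
V_7→V_8: (-10)(-2) − (-6)(1) = 26
V_8→V_9: (-6)(-9) − (-7)(-2) = 40
V_9→V_1: (-7)(-7) − (-5)(-9) = 4
Σ = 182
Signed area = Σ/2 = 91 (positive ⇒ counter-clockwise traversal).

91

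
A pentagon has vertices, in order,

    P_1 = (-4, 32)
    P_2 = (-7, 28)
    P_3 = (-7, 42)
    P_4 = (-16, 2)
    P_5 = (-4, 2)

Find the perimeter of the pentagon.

102

|P_1P_2| = √((-3)² + (-4)²) = √25 = 5
|P_2P_3| = √((0)² + (14)²) = √196 = 14
|P_3P_4| = √((-9)² + (-40)²) = √1681 = 41
|P_4P_5| = √((12)² + (0)²) = √144 = 12
|P_5P_1| = √((0)² + (30)²) = √900 = 30
Perimeter = 5 + 14 + 41 + 12 + 30 = 102.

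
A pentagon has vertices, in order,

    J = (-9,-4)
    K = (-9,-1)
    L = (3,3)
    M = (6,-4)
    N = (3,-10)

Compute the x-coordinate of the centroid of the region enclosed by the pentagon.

Apply the shoelace formula. First the cross-terms c_i = x_i·y_{i+1} − x_{i+1}·y_i:
  -27, -24, -30, -48, -102  ⇒  2A = -231, A = -115.5.
Then Σ (x_i + x_{i+1})·c_i = 540, so x̄ = 540 / (6·(-115.5)) = -60/77.

-60/77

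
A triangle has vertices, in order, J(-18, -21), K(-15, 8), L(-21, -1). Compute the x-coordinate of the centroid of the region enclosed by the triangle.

-18

Apply Gauss's area formula. First the cross-terms c_i = x_i·y_{i+1} − x_{i+1}·y_i:
  -459, 183, 423  ⇒  2A = 147, A = 73.5.
Then Σ (x_i + x_{i+1})·c_i = -7938, so x̄ = -7938 / (6·73.5) = -18.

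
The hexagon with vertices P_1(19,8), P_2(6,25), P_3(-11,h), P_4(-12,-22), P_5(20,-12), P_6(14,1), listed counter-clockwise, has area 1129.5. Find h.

25

The doubled signed area Σ (x_i y_{i+1} − x_{i+1} y_i) is linear in h.
With h=0 it equals 1809; the coefficient of h is 18 (from the two edges through P_3).
So 18·h + 1809 = 2·1129.5 = 2259 ⇒ h = 25.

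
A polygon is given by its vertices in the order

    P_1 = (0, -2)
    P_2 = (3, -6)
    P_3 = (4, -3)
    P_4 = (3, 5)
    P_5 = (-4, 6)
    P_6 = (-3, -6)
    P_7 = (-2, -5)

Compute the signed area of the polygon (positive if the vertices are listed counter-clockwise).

Σ = (6) + (15) + (29) + (38) + (42) + (3) + (4) = 137
Signed area = Σ/2 = 68.5 (positive ⇒ counter-clockwise traversal).

68.5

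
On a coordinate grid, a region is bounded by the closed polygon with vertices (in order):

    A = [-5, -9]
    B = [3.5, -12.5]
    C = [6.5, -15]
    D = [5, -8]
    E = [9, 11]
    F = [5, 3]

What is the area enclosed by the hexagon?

Apply the shoelace (surveyor's) formula: 2A = Σ (x_i·y_{i+1} − x_{i+1}·y_i), indices taken mod 6.
Σ = (94) + (28.75) + (23) + (127) + (-28) + (-30) = 214.75
Area = |Σ|/2 = 107.375.

107.375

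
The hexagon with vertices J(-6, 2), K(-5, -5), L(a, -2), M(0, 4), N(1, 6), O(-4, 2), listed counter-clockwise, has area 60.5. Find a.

5

Write out the shoelace sum; only the two edges meeting at L involve a:
2·Area = [((-5)·(-2) − a·(-5)) + (a·4 − 0·(-2))] + 66
       = 9·a + 76 = 121
⇒ a = 5.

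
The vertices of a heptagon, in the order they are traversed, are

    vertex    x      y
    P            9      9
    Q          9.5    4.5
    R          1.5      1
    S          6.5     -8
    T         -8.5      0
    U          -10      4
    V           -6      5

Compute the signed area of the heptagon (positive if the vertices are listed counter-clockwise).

Apply Gauss's area formula: 2A = Σ (x_i·y_{i+1} − x_{i+1}·y_i), indices taken mod 7.
Σ = (-45) + (2.75) + (-18.5) + (-68) + (-34) + (-26) + (-99) = -287.75
Signed area = Σ/2 = -143.875 (negative ⇒ clockwise traversal).

-143.875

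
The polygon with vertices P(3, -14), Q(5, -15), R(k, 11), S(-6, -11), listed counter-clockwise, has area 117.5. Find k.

The doubled signed area Σ (x_i y_{i+1} − x_{i+1} y_i) is linear in k.
With k=0 it equals 263; the coefficient of k is 4 (from the two edges through R).
So 4·k + 263 = 2·117.5 = 235 ⇒ k = -7.

-7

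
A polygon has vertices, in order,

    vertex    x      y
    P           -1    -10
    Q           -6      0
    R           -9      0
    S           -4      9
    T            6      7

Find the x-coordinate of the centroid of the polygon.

-29/23

Apply the shoelace (surveyor's) formula. First the cross-terms c_i = x_i·y_{i+1} − x_{i+1}·y_i:
  -60, 0, -81, -82, -53  ⇒  2A = -276, A = -138.
Then Σ (x_i + x_{i+1})·c_i = 1044, so x̄ = 1044 / (6·(-138)) = -29/23.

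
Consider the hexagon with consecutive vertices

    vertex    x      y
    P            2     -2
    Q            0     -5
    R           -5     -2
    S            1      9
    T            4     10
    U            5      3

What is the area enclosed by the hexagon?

79

Apply Gauss's area formula: 2A = Σ (x_i·y_{i+1} − x_{i+1}·y_i), indices taken mod 6.
P→Q: (2)(-5) − (0)(-2) = -10
Q→R: (0)(-2) − (-5)(-5) = -25
R→S: (-5)(9) − (1)(-2) = -43
S→T: (1)(10) − (4)(9) = -26
T→U: (4)(3) − (5)(10) = -38
U→P: (5)(-2) − (2)(3) = -16
Σ = -158
Area = |Σ|/2 = 79.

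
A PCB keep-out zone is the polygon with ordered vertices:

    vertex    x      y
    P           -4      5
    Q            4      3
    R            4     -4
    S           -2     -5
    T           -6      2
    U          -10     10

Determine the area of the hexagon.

86

Apply the shoelace (surveyor's) formula: 2A = Σ (x_i·y_{i+1} − x_{i+1}·y_i), indices taken mod 6.
Σ = (-32) + (-28) + (-28) + (-34) + (-40) + (-10) = -172
Area = |Σ|/2 = 86.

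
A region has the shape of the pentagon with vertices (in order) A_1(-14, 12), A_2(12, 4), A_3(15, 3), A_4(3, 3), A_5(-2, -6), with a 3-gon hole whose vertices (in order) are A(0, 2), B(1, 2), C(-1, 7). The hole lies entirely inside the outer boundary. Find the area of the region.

Outer boundary:
A_1→A_2: (-14)(4) − (12)(12) = -200
A_2→A_3: (12)(3) − (15)(4) = -24
A_3→A_4: (15)(3) − (3)(3) = 36
A_4→A_5: (3)(-6) − (-2)(3) = -12
A_5→A_1: (-2)(12) − (-14)(-6) = -108
Σ = -308
Area = |Σ|/2 = 154.
Hole:
Apply the surveyor's formula: 2A = Σ (x_i·y_{i+1} − x_{i+1}·y_i), indices taken mod 3.
A→B: (0)(2) − (1)(2) = -2
B→C: (1)(7) − (-1)(2) = 9
C→A: (-1)(2) − (0)(7) = -2
Σ = 5
Area = |Σ|/2 = 2.5.
Net area = 154 − 2.5 = 151.5.

151.5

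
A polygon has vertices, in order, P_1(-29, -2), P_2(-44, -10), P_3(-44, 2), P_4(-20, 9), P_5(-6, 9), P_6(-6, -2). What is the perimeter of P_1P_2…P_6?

|P_1P_2| = √((-15)² + (-8)²) = √289 = 17
|P_2P_3| = √((0)² + (12)²) = √144 = 12
|P_3P_4| = √((24)² + (7)²) = √625 = 25
|P_4P_5| = √((14)² + (0)²) = √196 = 14
|P_5P_6| = √((0)² + (-11)²) = √121 = 11
|P_6P_1| = √((-23)² + (0)²) = √529 = 23
Perimeter = 17 + 12 + 25 + 14 + 11 + 23 = 102.

102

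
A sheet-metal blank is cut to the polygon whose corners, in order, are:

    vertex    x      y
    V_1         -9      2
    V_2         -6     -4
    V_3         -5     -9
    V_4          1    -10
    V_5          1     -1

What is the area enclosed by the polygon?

71.5

Cross-terms: 48, 34, 59, 9, -7  ⇒  Σ = 143
Area = |Σ|/2 = 71.5.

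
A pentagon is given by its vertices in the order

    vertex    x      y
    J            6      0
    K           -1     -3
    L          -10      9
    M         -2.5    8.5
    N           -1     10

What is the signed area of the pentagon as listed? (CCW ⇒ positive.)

-98

J→K: (6)(-3) − (-1)(0) = -18
K→L: (-1)(9) − (-10)(-3) = -39
L→M: (-10)(8.5) − (-2.5)(9) = -62.5
M→N: (-2.5)(10) − (-1)(8.5) = -16.5
N→J: (-1)(0) − (6)(10) = -60
Σ = -196
Signed area = Σ/2 = -98 (negative ⇒ clockwise traversal).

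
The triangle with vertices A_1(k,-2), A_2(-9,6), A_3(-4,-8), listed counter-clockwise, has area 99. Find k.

Write out the shoelace sum; only the two edges meeting at A_1 involve k:
2·Area = [((-4)·(-2) − k·(-8)) + (k·6 − (-9)·(-2))] + 96
       = 14·k + 86 = 198
⇒ k = 8.

8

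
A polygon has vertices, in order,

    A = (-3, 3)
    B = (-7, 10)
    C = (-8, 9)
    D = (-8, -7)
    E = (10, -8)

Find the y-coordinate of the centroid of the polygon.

-263/138

Apply the shoelace formula. First the cross-terms c_i = x_i·y_{i+1} − x_{i+1}·y_i:
  -9, 17, 128, 134, 6  ⇒  2A = 276, A = 138.
Then Σ (y_i + y_{i+1})·c_i = -1578, so ȳ = -1578 / (6·138) = -263/138.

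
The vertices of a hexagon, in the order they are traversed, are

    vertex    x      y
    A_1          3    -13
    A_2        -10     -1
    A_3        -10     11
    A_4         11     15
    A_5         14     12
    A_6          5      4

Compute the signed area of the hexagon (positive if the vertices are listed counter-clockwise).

Apply Gauss's area formula: 2A = Σ (x_i·y_{i+1} − x_{i+1}·y_i), indices taken mod 6.
Σ = (-133) + (-120) + (-271) + (-78) + (-4) + (-77) = -683
Signed area = Σ/2 = -341.5 (negative ⇒ clockwise traversal).

-341.5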